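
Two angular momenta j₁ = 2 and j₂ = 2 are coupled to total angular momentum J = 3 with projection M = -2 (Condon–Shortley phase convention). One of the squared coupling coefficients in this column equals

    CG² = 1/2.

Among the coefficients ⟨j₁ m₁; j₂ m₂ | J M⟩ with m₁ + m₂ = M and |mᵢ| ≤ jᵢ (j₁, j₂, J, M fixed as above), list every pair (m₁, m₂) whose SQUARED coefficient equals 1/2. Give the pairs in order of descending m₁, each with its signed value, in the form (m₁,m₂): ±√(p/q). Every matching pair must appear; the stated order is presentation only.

(0,-2): +√(1/2); (-2,0): −√(1/2)

Admissible pairs with m₁+m₂ = M = -2: (-2,0), (-1,-1), (0,-2)
  (m₁,m₂)=(0,-2): CG² = 1/2, CG = +√(1/2)   ← matches the target
  (m₁,m₂)=(-1,-1): CG² = 0/1, CG = 0
  (m₁,m₂)=(-2,0): CG² = 1/2, CG = −√(1/2)   ← matches the target
Pairs with CG² = 1/2: (0,-2): +√(1/2); (-2,0): −√(1/2)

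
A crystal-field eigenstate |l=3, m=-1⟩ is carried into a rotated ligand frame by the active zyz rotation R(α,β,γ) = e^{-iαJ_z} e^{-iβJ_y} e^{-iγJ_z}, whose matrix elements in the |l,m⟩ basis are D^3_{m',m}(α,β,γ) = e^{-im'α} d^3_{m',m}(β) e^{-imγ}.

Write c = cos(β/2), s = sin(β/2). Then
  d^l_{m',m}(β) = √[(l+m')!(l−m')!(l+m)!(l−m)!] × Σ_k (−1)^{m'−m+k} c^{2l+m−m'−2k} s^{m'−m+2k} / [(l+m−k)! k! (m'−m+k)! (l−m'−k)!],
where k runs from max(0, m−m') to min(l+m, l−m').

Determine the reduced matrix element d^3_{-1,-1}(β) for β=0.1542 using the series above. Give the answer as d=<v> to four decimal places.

d^3_{-1,-1}(β=0.1542) via the finite sum:
Half-angle: c=0.997029, s=0.077024. N=√(2·24·2·24)=48.000000
Admissible k: 0..2 (factorial args all ≥0)
  k=0: (−1)^0·48.0000/(48)·0.9970^6·0.0770^0 = +0.982307
  k=1: (−1)^1·48.0000/(6)·0.9970^4·0.0770^2 = -0.046900
  k=2: (−1)^2·48.0000/(8)·0.9970^2·0.0770^4 = +0.000210
d^3_{-1,-1}(0.1542) = +0.982307 -0.046900 +0.000210 = +0.935618

d=0.9356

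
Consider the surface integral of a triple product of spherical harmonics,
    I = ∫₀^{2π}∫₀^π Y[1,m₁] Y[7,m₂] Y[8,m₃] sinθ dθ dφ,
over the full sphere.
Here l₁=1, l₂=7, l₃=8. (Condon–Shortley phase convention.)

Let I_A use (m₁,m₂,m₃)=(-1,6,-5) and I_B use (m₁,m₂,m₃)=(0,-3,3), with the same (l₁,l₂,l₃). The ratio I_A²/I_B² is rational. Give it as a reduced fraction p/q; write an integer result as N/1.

l's match ⇒ only the (l;m) 3-j factors differ between A and B.
A: triangle coeff Δ(1,7,8) = 1/2040; Σ_t [0,0]: t=0:+1/12454041600 = 1/12454041600; (3j)²=1/680 [(1 7 8; -1 6 -5)], sign=-1
B: triangle coeff Δ(1,7,8) = 1/2040; Σ_t [0,0]: t=0:+1/87091200 = 1/87091200; (3j)²=11/408 [(1 7 8; 0 -3 3)], sign=-1
I_A²/I_B² = (1/680)/(11/408) = 3/55

3/55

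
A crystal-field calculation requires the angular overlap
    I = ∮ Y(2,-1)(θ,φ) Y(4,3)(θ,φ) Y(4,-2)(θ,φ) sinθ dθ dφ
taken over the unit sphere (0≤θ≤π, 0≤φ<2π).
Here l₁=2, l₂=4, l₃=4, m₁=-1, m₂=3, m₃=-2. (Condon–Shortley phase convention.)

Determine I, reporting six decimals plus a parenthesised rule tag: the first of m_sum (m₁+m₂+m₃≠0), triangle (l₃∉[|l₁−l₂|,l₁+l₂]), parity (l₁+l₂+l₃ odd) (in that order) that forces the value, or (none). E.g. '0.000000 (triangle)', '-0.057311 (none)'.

-0.187702 (none)

m-sum 0 ✓  L=10 even ✓  2≤4≤6 ✓
Π(2lᵢ+1) = 5×9×9 = 405
triangle coeff Δ(2,4,4) = 1/13860
Σ_t [0,2]: t=0:+1/192 t=1:−1/36 t=2:+1/192 = -5/288
(3j)²=20/693 [(2 4 4; 0 0 0)], sign=-1
Σ_t [1,2]: t=1:−1/1440 t=2:+1/240 = 1/288
(3j)²=5/132 [(2 4 4; -1 3 -2)], sign=+1
⇒ 4πI² = 375/847
I = (-1)√(375/847/(4π)) = -0.18770204
No selection rule forces the value: the integral is nonzero (none).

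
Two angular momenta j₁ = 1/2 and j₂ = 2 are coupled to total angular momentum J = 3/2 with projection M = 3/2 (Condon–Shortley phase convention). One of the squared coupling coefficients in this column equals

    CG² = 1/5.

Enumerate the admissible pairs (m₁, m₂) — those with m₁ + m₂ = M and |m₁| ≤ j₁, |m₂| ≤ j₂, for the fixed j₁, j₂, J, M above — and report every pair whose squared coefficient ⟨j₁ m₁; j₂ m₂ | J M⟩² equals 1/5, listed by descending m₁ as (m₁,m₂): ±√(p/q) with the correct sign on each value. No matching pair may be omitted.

Admissible pairs with m₁+m₂ = M = 3/2: (-1/2,2), (1/2,1)
  (m₁,m₂)=(1/2,1): CG² = 1/5, CG = +√(1/5)   ← matches the target
  (m₁,m₂)=(-1/2,2): CG² = 4/5, CG = −√(4/5)
Pairs with CG² = 1/5: (1/2,1): +√(1/5)

(1/2,1): +√(1/5)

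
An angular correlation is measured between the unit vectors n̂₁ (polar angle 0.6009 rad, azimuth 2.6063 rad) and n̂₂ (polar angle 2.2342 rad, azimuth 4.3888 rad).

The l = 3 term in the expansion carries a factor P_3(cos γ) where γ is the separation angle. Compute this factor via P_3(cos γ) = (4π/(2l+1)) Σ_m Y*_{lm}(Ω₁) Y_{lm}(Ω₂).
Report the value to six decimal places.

0.358148

Addition theorem: P_3(cos γ) = (4π/7) Σ_m Y*_{lm}(Ω₁) Y_{lm}(Ω₂), m = −3…3:
  term(m=-3) = 0.00913 + 0.01239j   from Y*(Ω₁)=0.00264 + 0.07536j, Y(Ω₂)=0.16842 - 0.11523j
  term(m=-2) = 0.09598 - 0.04325j   from Y*(Ω₁)=0.12924 - 0.23645j, Y(Ω₂)=0.31169 + 0.23556j
  term(m=-1) = -0.02104 - 0.09789j   from Y*(Ω₁)=-0.37746 + 0.22385j, Y(Ω₂)=-0.07255 + 0.21633j
  term(m=+0) = 0.03137 + 0.00000j   from Y*(Ω₁)=0.12365 + 0.00000j, Y(Ω₂)=0.25369 + 0.00000j
  term(m=+1) = -0.02104 + 0.09789j   from Y*(Ω₁)=0.37746 + 0.22385j, Y(Ω₂)=0.07255 + 0.21633j
  term(m=+2) = 0.09598 + 0.04325j   from Y*(Ω₁)=0.12924 + 0.23645j, Y(Ω₂)=0.31169 - 0.23556j
  term(m=+3) = 0.00913 - 0.01239j   from Y*(Ω₁)=-0.00264 + 0.07536j, Y(Ω₂)=-0.16842 - 0.11523j
Accumulated sum 0.19950 + 0.00000j; after 4π/(2l+1) scaling, 0.35815 + 0.00000j ⇒ P_3 = 0.358148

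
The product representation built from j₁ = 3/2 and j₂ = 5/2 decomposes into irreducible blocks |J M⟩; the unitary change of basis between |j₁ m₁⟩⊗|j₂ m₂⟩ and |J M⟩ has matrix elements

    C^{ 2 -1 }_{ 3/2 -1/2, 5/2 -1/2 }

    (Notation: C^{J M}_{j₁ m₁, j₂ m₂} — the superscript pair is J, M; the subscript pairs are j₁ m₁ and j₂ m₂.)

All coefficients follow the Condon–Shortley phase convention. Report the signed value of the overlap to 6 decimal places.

-0.545545

√[5·2!1!3!/7! · 1!2!2!3!1!3!] = √(12/7)
  +(−1)^1/∏(1,1,1,1,0,2)! = -1/2  (running -1/2)
  +(−1)^2/∏(2,0,0,0,1,3)! = 1/12  (running -5/12)
⟨..|..⟩ = √(12/7)·(-5/12) = -0.545545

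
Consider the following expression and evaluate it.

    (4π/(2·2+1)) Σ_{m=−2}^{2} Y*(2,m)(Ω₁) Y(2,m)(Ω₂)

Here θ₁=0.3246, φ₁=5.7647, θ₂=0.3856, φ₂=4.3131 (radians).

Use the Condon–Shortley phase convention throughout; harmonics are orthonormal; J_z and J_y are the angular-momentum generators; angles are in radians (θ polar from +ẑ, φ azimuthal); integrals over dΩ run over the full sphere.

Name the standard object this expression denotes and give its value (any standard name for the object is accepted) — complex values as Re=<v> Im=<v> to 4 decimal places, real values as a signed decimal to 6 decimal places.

This sum is the spherical-harmonic addition theorem: it equals the Legendre polynomial P_l(cos γ) of the angle γ between the two directions.
Summing Y*_{l m}(θ₁,φ₁)·Y_{l m}(θ₂,φ₂) over m ∈ [−2, 2]; prefactor 4π/(2·2+1) = 2.513274:
  [-2]  conj(Y_{2,-2})(Ω₁) = 0.01999 - 0.03382j ; Y_{2,-2}(Ω₂) = -0.03813 - 0.03914j ; Δ = -0.00209 + 0.00051j
  [-1]  conj(Y_{2,-1})(Ω₁) = 0.20283 - 0.11573j ; Y_{2,-1}(Ω₂) = -0.10467 + 0.24805j ; Δ = 0.00748 + 0.06243j
  [+0]  conj(Y_{2,0})(Ω₁) = 0.53454 + 0.00000j ; Y_{2,0}(Ω₂) = 0.49693 + 0.00000j ; Δ = 0.26563 + 0.00000j
  [+1]  conj(Y_{2,1})(Ω₁) = -0.20283 - 0.11573j ; Y_{2,1}(Ω₂) = 0.10467 + 0.24805j ; Δ = 0.00748 - 0.06243j
  [+2]  conj(Y_{2,2})(Ω₁) = 0.01999 + 0.03382j ; Y_{2,2}(Ω₂) = -0.03813 + 0.03914j ; Δ = -0.00209 - 0.00051j
Total Σ_m = 0.27641 + 0.00000j. Multiply by 2.513274: 0.69470 + 0.00000j. P_2(cos γ) = 0.694701

Legendre polynomial (addition theorem), +0.694701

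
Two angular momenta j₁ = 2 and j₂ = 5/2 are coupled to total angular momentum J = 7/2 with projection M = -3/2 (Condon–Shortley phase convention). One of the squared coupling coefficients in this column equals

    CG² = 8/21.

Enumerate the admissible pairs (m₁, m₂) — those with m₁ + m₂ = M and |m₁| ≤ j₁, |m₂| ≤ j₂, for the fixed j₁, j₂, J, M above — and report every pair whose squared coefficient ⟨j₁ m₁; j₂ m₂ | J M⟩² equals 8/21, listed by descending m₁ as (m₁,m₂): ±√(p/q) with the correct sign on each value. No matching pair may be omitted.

Admissible pairs with m₁+m₂ = M = -3/2: (-2,1/2), (-1,-1/2), (0,-3/2), (1,-5/2)
  (m₁,m₂)=(1,-5/2): CG² = 5/21, CG = +√(5/21)
  (m₁,m₂)=(0,-3/2): CG² = 2/7, CG = +√(2/7)
  (m₁,m₂)=(-1,-1/2): CG² = 2/21, CG = −√(2/21)
  (m₁,m₂)=(-2,1/2): CG² = 8/21, CG = −√(8/21)   ← matches the target
Pairs with CG² = 8/21: (-2,1/2): −√(8/21)

(-2,1/2): −√(8/21)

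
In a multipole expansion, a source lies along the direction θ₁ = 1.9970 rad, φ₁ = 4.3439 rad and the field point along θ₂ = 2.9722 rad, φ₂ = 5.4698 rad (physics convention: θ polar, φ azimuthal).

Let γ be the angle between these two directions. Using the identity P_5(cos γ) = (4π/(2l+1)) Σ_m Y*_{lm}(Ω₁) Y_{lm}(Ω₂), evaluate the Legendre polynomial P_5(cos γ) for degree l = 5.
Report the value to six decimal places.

Addition theorem: P_5(cos γ) = (4π/11) Σ_m Y*_{lm}(Ω₁) Y_{lm}(Ω₂), m = −5…5:
  m=-5: (-0.279844+0.077946i) × (-0.000038-0.000050i) = +0.000015+0.000011i  (running Σ = +0.000015+0.000011i)
  m=-4: (-0.040328+0.415136i) × (+0.001161+0.000131i) = -0.000101+0.000477i  (running Σ = -0.000086+0.000488i)
  m=-3: (+0.125616+0.063073i) × (-0.009806+0.008283i) = -0.001754+0.000422i  (running Σ = -0.001841+0.000910i)
  m=-2: (-0.209597+0.190223i) × (+0.005086-0.090763i) = +0.016199+0.019991i  (running Σ = +0.014359+0.020901i)
  m=-1: (+0.081868+0.212025i) × (+0.267880+0.283310i) = -0.038138+0.079991i  (running Σ = -0.023779+0.100893i)
  m=0: (-0.235769-0.000000i) × (-0.744610+0.000000i) = +0.175556+0.000000i  (running Σ = +0.151776+0.100893i)
  m=1: (-0.081868+0.212025i) × (-0.267880+0.283310i) = -0.038138-0.079991i  (running Σ = +0.113638+0.020901i)
  m=2: (-0.209597-0.190223i) × (+0.005086+0.090763i) = +0.016199-0.019991i  (running Σ = +0.129838+0.000910i)
  m=3: (-0.125616+0.063073i) × (+0.009806+0.008283i) = -0.001754-0.000422i  (running Σ = +0.128084+0.000488i)
  m=4: (-0.040328-0.415136i) × (+0.001161-0.000131i) = -0.000101-0.000477i  (running Σ = +0.127983+0.000011i)
  m=5: (+0.279844+0.077946i) × (+0.000038-0.000050i) = +0.000015-0.000011i  (running Σ = +0.127997-0.000000i)
Total Σ_m = +0.127997-0.000000i. Multiply by 1.142397: +0.146224-0.000000i. P_5(cos γ) = 0.146224

0.146224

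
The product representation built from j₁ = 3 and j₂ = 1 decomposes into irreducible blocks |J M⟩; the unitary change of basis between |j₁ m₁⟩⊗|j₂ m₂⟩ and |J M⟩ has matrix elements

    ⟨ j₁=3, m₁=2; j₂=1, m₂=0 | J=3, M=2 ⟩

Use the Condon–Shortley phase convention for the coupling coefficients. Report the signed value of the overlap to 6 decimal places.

triangle: 1!·5!·1!/8! = 120/40320
(j±m)!: 5!·1!·1!·1!·5!·1! = 14400
prefactor² = (2J+1)·Δ·N² = 300
  k=0: +1/(0!·1!·1!·1!·4!·0!) = 1/24
  k=1: −1/(1!·0!·0!·0!·5!·1!) = -1/120
Σ = 1/30  ⇒  CG² = 300·(1/30)² = 1/3
CG = +√(1/3) = +0.577350

+√(1/3) = +0.577350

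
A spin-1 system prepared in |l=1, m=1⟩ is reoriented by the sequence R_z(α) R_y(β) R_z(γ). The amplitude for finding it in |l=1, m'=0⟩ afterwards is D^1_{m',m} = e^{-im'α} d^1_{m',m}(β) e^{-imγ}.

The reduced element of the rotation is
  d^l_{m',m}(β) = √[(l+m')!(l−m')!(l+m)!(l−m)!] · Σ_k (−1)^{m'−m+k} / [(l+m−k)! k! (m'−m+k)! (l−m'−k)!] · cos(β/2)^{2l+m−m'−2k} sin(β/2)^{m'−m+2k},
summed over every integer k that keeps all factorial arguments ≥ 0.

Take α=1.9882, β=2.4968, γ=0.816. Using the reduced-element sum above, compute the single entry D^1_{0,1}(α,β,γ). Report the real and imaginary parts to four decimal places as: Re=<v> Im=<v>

Re=0.2912 Im=-0.3096

First d^1_{0,1}(β=2.4968), then the phase factors e^{-i(0)α} and e^{-i(1)γ}:
c=cos(2.496800/2)=0.316840, s=sin(2.496800/2)=0.948479; N=√[1·1·2·1]=1.414214
Admissible k: 1..1 (factorial args all ≥0)
  k=1: (−1)^0·1.4142/(1)·0.3168^1·0.9485^1 = +0.424994
d^1_{0,1}(2.4968) = +0.424994
Phases: e^{-i·(0)·1.9882}=+1.000000+0.000000i, e^{-i·(1)·0.8160}=+0.685140-0.728411i ⇒ D=+0.291181-0.309571i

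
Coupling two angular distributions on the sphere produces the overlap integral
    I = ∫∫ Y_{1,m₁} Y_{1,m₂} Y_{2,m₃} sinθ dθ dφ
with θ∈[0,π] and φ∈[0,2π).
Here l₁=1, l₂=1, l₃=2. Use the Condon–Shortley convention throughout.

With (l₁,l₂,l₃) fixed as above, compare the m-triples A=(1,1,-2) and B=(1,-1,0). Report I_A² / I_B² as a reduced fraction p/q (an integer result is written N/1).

l's match ⇒ only the (l;m) 3-j factors differ between A and B.
A: triangle coeff Δ(1,1,2) = 1/30; Σ_t [0,0]: t=0:+1/4 = 1/4; (3j)²=1/5 [(1 1 2; 1 1 -2)], sign=+1
B: triangle coeff Δ(1,1,2) = 1/30; Σ_t [0,0]: t=0:+1/4 = 1/4; (3j)²=1/30 [(1 1 2; 1 -1 0)], sign=+1
I_A²/I_B² = (1/5)/(1/30) = 6/1

6/1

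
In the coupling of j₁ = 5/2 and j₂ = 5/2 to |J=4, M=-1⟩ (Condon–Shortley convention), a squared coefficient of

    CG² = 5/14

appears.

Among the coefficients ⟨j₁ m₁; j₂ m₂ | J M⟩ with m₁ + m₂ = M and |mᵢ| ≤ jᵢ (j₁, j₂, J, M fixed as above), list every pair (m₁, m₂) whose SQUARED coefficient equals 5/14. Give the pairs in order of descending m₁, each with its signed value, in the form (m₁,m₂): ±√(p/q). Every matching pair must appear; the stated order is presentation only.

(1/2,-3/2): +√(5/14); (-3/2,1/2): −√(5/14)

Admissible pairs with m₁+m₂ = M = -1: (-5/2,3/2), (-3/2,1/2), (-1/2,-1/2), (1/2,-3/2), (3/2,-5/2)
  (m₁,m₂)=(3/2,-5/2): CG² = 1/7, CG = +√(1/7)
  (m₁,m₂)=(1/2,-3/2): CG² = 5/14, CG = +√(5/14)   ← matches the target
  (m₁,m₂)=(-1/2,-1/2): CG² = 0/1, CG = 0
  (m₁,m₂)=(-3/2,1/2): CG² = 5/14, CG = −√(5/14)   ← matches the target
  (m₁,m₂)=(-5/2,3/2): CG² = 1/7, CG = −√(1/7)
Pairs with CG² = 5/14: (1/2,-3/2): +√(5/14); (-3/2,1/2): −√(5/14)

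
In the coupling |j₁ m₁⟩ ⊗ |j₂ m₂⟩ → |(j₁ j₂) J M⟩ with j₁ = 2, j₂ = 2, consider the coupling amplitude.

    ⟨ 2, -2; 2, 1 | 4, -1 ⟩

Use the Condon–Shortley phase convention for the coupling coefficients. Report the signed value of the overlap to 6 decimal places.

+0.267261

√[9·0!4!4!/9! · 0!4!3!1!3!5!] = √(10368/7)
  +(−1)^0/∏(0,0,4,3,0,1)! = 1/144  (running 1/144)
⟨..|..⟩ = √(10368/7)·(1/144) = +0.267261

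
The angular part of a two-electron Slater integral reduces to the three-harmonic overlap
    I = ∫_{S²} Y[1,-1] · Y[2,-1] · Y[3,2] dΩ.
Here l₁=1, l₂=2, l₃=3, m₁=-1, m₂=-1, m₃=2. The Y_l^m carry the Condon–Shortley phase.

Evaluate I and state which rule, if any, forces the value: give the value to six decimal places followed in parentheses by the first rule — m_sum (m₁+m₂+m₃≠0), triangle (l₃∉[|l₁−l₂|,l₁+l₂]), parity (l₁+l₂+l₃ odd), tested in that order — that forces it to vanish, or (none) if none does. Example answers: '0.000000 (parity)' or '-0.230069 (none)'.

0.261169 (none)

m-sum 0 ✓  L=6 even ✓  1≤3≤3 ✓
Π(2lᵢ+1) = 3×5×7 = 105
triangle coeff Δ(1,2,3) = 1/105
Σ_t [0,0]: t=0:+1/4 = 1/4
(3j)²=3/35 [(1 2 3; 0 0 0)], sign=-1
Σ_t [0,0]: t=0:+1/12 = 1/12
(3j)²=2/21 [(1 2 3; -1 -1 2)], sign=-1
⇒ 4πI² = 6/7
I = (+1)√(6/7/(4π)) = 0.26116903
No selection rule forces the value: the integral is nonzero (none).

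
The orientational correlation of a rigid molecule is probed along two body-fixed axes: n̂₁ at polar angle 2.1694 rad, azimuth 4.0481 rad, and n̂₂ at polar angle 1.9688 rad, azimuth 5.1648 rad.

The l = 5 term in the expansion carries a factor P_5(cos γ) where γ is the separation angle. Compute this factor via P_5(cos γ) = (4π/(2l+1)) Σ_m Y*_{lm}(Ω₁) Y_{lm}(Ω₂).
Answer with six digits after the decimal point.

-0.034239

Addition theorem: P_5(cos γ) = (4π/11) Σ_m Y*_{lm}(Ω₁) Y_{lm}(Ω₂), m = −5…5:
  m=-5: (0.031948, 0.175713) × (0.238041, -0.196968) = (0.042215, 0.035534)  (running Σ = (0.042215, 0.035534))
  m=-4: (0.340894, 0.179400) × (0.097185, 0.399126) = (-0.038473, 0.153495)  (running Σ = (0.003742, 0.189029))
  m=-3: (0.330539, -0.148431) × (-0.093213, -0.020215) = (-0.033811, 0.007154)  (running Σ = (-0.030069, 0.196183))
  m=-2: (-0.007416, 0.030016) × (-0.189449, 0.241114) = (-0.005832, -0.007475)  (running Σ = (-0.035902, 0.188708))
  m=-1: (0.216638, 0.276677) × (-0.081203, -0.167073) = (0.028634, -0.058661)  (running Σ = (-0.007268, 0.130047))
  m=0: (0.057651, -0.000000) × (-0.267722, 0.000000) = (-0.015434, 0.000000)  (running Σ = (-0.022703, 0.130047))
  m=1: (-0.216638, 0.276677) × (0.081203, -0.167073) = (0.028634, 0.058661)  (running Σ = (0.005931, 0.188708))
  m=2: (-0.007416, -0.030016) × (-0.189449, -0.241114) = (-0.005832, 0.007475)  (running Σ = (0.000099, 0.196183))
  m=3: (-0.330539, -0.148431) × (0.093213, -0.020215) = (-0.033811, -0.007154)  (running Σ = (-0.033712, 0.189029))
  m=4: (0.340894, -0.179400) × (0.097185, -0.399126) = (-0.038473, -0.153495)  (running Σ = (-0.072186, 0.035534))
  m=5: (-0.031948, 0.175713) × (-0.238041, -0.196968) = (0.042215, -0.035534)  (running Σ = (-0.029971, 0.000000))
Total Σ_m = (-0.029971, 0.000000). Multiply by 1.142397: (-0.034239, 0.000000). P_5(cos γ) = -0.034239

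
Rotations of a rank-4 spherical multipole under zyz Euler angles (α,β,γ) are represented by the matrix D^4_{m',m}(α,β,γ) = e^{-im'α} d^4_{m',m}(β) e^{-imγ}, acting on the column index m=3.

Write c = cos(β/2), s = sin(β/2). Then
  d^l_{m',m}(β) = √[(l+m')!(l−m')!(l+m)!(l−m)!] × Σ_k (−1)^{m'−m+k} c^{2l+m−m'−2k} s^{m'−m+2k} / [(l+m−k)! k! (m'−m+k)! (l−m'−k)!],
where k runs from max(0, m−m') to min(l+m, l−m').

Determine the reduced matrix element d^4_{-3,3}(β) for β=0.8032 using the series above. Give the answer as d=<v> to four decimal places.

d=0.0206

d^4_{-3,3}(β=0.8032) via the finite sum:
c=cos(0.803200/2)=0.920437, s=sin(0.803200/2)=0.390892; N=√[1·5040·5040·1]=5040.000000
The bounds max(0,m−m')=6 and min(l+m,l−m')=7 give 2 terms
  k=6: (−1)^0·5040.0000/(720)·0.9204^2·0.3909^6 = +0.021156
  k=7: (−1)^1·5040.0000/(5040)·0.9204^0·0.3909^8 = -0.000545
d^4_{-3,3}(0.8032) = +0.021156 -0.000545 = +0.020610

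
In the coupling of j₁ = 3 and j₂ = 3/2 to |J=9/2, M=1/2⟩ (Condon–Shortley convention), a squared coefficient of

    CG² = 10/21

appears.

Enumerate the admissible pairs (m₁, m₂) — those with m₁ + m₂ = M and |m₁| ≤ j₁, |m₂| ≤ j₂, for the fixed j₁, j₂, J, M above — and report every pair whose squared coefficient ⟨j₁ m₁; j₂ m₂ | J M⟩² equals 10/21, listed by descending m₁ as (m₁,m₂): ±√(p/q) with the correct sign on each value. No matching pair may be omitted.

Admissible pairs with m₁+m₂ = M = 1/2: (-1,3/2), (0,1/2), (1,-1/2), (2,-3/2)
  (m₁,m₂)=(2,-3/2): CG² = 1/21, CG = +√(1/21)
  (m₁,m₂)=(1,-1/2): CG² = 5/14, CG = +√(5/14)
  (m₁,m₂)=(0,1/2): CG² = 10/21, CG = +√(10/21)   ← matches the target
  (m₁,m₂)=(-1,3/2): CG² = 5/42, CG = +√(5/42)
Pairs with CG² = 10/21: (0,1/2): +√(10/21)

(0,1/2): +√(10/21)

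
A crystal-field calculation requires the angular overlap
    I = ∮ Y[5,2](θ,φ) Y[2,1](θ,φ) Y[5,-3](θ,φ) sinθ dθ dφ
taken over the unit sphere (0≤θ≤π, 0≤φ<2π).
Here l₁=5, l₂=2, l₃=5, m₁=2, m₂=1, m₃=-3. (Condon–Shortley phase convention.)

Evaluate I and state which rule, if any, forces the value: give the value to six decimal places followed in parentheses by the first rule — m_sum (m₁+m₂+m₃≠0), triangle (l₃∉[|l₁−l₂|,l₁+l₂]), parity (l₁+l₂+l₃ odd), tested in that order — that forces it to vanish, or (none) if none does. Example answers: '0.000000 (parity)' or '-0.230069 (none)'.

-0.161739 (none)

m-sum 0 ✓  L=12 even ✓  3≤5≤7 ✓
Π(2lᵢ+1) = 11×5×11 = 605
triangle coeff Δ(5,2,5) = 1/38610
Σ_t [0,2]: t=0:+1/2880 t=1:−1/576 t=2:+1/2880 = -1/960
(3j)²=10/429 [(5 2 5; 0 0 0)], sign=+1
Σ_t [1,2]: t=1:−1/2880 t=2:+1/10080 = -1/4032
(3j)²=10/429 [(5 2 5; 2 1 -3)], sign=-1
⇒ 4πI² = 500/1521
I = (-1)√(500/1521/(4π)) = -0.16173926
No selection rule forces the value: the integral is nonzero (none).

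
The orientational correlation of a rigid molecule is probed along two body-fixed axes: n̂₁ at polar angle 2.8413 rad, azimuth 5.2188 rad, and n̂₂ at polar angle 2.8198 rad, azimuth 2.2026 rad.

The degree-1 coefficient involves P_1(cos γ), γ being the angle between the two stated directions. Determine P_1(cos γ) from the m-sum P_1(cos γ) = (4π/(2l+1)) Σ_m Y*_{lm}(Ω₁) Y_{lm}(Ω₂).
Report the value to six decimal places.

0.813400

Addition theorem: P_1(cos γ) = (4π/3) Σ_m Y*_{lm}(Ω₁) Y_{lm}(Ω₂), m = −1…1:
  term(m=-1) = -0.01108 + 0.00140j   from Y*(Ω₁)=0.04957 - 0.08937j, Y(Ω₂)=-0.06453 - 0.08818j
  term(m=+0) = 0.21634 + 0.00000j   from Y*(Ω₁)=-0.46674 + 0.00000j, Y(Ω₂)=-0.46352 + 0.00000j
  term(m=+1) = -0.01108 - 0.00140j   from Y*(Ω₁)=-0.04957 - 0.08937j, Y(Ω₂)=0.06453 - 0.08818j
Accumulated sum 0.19418 + 0.00000j; after 4π/(2l+1) scaling, 0.81340 + 0.00000j ⇒ P_1 = 0.813400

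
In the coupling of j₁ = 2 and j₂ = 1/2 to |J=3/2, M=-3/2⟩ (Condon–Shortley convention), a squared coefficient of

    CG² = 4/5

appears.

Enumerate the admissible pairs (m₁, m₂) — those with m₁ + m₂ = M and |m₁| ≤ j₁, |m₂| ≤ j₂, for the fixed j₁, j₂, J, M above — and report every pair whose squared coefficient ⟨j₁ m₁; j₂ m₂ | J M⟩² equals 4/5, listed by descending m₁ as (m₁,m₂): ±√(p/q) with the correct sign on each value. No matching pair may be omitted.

Admissible pairs with m₁+m₂ = M = -3/2: (-2,1/2), (-1,-1/2)
  (m₁,m₂)=(-1,-1/2): CG² = 1/5, CG = +√(1/5)
  (m₁,m₂)=(-2,1/2): CG² = 4/5, CG = −√(4/5)   ← matches the target
Pairs with CG² = 4/5: (-2,1/2): −√(4/5)

(-2,1/2): −√(4/5)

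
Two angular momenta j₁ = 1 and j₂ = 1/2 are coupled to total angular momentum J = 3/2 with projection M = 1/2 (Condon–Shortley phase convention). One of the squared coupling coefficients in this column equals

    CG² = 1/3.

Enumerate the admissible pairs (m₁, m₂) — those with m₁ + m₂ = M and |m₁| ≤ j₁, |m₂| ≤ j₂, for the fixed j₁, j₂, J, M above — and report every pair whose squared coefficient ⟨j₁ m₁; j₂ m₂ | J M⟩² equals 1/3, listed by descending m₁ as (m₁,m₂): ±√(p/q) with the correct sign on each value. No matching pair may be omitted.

Admissible pairs with m₁+m₂ = M = 1/2: (0,1/2), (1,-1/2)
  (m₁,m₂)=(1,-1/2): CG² = 1/3, CG = +√(1/3)   ← matches the target
  (m₁,m₂)=(0,1/2): CG² = 2/3, CG = +√(2/3)
Pairs with CG² = 1/3: (1,-1/2): +√(1/3)

(1,-1/2): +√(1/3)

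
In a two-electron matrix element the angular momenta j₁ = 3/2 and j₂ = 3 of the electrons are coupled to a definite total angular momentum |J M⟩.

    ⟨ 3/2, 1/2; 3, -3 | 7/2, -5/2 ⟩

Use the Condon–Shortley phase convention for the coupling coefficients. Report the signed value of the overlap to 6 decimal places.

j₁+j₂−J=1  J+j₁−j₂=2  J−j₁+j₂=5  j₁+j₂+J+1=9
(j₁±m₁, j₂±m₂, J±M) = (2,1,0,6,1,6)
P² = 38400/7
sum k=0..0:
  [0] +1/120 = 1/120
S = 1/120
C² = P²·S² = 8/21 ; C = +0.617213

+0.617213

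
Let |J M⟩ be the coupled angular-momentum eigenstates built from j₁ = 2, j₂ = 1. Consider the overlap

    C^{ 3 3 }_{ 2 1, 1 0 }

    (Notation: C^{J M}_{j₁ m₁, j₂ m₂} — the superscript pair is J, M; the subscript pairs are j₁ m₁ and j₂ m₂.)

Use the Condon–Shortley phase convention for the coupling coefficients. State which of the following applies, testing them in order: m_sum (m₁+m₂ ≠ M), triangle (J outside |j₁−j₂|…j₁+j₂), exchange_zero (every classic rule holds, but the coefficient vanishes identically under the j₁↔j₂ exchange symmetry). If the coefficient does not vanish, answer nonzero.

m_sum

m-sum: m₁+m₂ = 1+0 = 1, M = 3  ✗ ⇒ coefficient is 0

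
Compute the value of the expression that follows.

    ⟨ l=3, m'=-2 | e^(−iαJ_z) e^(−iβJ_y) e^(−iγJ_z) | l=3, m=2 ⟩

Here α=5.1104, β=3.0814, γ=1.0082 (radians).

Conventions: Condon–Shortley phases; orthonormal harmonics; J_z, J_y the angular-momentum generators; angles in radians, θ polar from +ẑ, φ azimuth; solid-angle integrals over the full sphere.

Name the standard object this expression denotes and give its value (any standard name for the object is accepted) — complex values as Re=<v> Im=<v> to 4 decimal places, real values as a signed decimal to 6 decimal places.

Wigner D-matrix element, Re=0.3408 Im=-0.9324

This is a Wigner D-matrix element — the rotation-matrix element ⟨l m'| R(α,β,γ) |l m⟩ in the angular-momentum basis.
First d^3_{-2,2}(β=3.0814), then the phase factors e^{-i(-2)α} and e^{-i(2)γ}:
Half-angle: c=0.030092, s=0.999547. N=√(1·120·120·1)=120.000000
Admissible k: 4..5 (factorial args all ≥0)
  k=4: (−1)^0·120.0000/(24)·0.0301^2·0.9995^4 = +0.004519
  k=5: (−1)^1·120.0000/(120)·0.0301^0·0.9995^6 = -0.997286
d^3_{-2,2}(3.0814) = +0.004519 -0.997286 = -0.992767
Phases: e^{-i·(-2)·5.1104}=-0.699555-0.714579i, e^{-i·(2)·1.0082}=-0.431003-0.902351i ⇒ D=+0.340808-0.932435i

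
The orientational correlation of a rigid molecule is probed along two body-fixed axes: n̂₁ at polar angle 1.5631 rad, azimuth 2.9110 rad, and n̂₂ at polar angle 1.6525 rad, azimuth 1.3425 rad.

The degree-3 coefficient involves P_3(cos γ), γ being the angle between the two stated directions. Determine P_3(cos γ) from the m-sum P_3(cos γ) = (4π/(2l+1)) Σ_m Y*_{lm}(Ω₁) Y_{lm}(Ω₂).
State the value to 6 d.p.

-0.002491

Term-by-term m-sum for l=3 (normalisation 4π/7 = 1.795196):
  term(m=-3) = (-0.001187, -0.172320)   from Y*(Ω₁)=(-0.321281, 0.266127), Y(Ω₂)=(-0.261298, 0.319912)
  term(m=-2) = (0.000652, -0.000003)   from Y*(Ω₁)=(0.007043, -0.003500), Y(Ω₂)=(0.074364, 0.036529)
  term(m=-1) = (0.000231, 0.100597)   from Y*(Ω₁)=(0.314523, -0.073840), Y(Ω₂)=(-0.070470, 0.303296)
  term(m=+0) = (-0.000778, -0.000000)   from Y*(Ω₁)=(-0.008615, -0.000000), Y(Ω₂)=(0.090354, 0.000000)
  term(m=+1) = (0.000231, -0.100597)   from Y*(Ω₁)=(-0.314523, -0.073840), Y(Ω₂)=(0.070470, 0.303296)
  term(m=+2) = (0.000652, 0.000003)   from Y*(Ω₁)=(0.007043, 0.003500), Y(Ω₂)=(0.074364, -0.036529)
  term(m=+3) = (-0.001187, 0.172320)   from Y*(Ω₁)=(0.321281, 0.266127), Y(Ω₂)=(0.261298, 0.319912)
Σ over m = (-0.001387, 0.000000); ×(4π/7) → (-0.002491, 0.000000). Real part: -0.002491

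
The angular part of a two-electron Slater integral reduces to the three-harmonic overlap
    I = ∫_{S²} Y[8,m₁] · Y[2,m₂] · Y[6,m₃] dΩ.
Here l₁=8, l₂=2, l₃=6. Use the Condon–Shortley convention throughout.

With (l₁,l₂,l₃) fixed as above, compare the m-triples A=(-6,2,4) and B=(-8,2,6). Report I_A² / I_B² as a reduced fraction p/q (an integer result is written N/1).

l's match ⇒ only the (l;m) 3-j factors differ between A and B.
A: triangle coeff Δ(8,2,6) = 1/30940; Σ_t [4,4]: t=4:+1/174182400 = 1/174182400; (3j)²=11/340 [(8 2 6; -6 2 4)], sign=+1
B: triangle coeff Δ(8,2,6) = 1/30940; Σ_t [4,4]: t=4:+1/11496038400 = 1/11496038400; (3j)²=1/17 [(8 2 6; -8 2 6)], sign=+1
I_A²/I_B² = (11/340)/(1/17) = 11/20

11/20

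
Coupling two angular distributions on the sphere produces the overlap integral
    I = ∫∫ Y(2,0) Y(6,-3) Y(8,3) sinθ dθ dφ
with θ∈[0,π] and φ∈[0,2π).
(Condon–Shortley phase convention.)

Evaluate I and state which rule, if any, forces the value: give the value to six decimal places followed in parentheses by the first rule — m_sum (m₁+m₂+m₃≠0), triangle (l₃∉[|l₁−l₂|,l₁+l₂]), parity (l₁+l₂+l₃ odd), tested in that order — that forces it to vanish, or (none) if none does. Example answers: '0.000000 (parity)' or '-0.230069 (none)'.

m-sum 0 ✓  L=16 even ✓  4≤8≤8 ✓
Π(2lᵢ+1) = 5×13×17 = 1105
triangle coeff Δ(2,6,8) = 1/30940
Σ_t [0,0]: t=0:+1/2073600 = 1/2073600
(3j)²=28/1105 [(2 6 8; 0 0 0)], sign=+1
Σ_t [0,0]: t=0:+1/8709120 = 1/8709120
(3j)²=55/3094 [(2 6 8; 0 -3 3)], sign=-1
⇒ 4πI² = 110/221
I = (-1)√(110/221/(4π)) = -0.19901934
No selection rule forces the value: the integral is nonzero (none).

-0.199019 (none)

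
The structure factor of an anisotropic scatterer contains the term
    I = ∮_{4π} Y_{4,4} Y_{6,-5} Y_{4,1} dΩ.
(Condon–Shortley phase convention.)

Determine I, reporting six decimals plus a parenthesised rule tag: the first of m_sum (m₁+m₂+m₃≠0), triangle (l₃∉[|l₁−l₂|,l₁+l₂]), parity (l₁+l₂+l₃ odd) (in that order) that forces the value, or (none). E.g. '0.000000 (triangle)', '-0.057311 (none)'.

0.200167 (none)

Rules hold: Σm=0, L=14 even, 2≤4≤10.
N = 9·13·9 = 1053
Δ = 6!·2!·6!/15! = 1/1261260
Racah Σ t=2..4: t=2:+1/4608 t=3:−1/1296 t=4:+1/4608 = -7/20736
⇒ 3j(4 6 4; 0 0 0)² = 20/1287, sgn -1
Racah Σ t=0..0: t=0:+1/172800 = 1/172800
⇒ 3j(4 6 4; 4 -5 1)² = 2/65, sgn -1
4πI² = N·(3j₀)²·(3jₘ)² = 72/143
I = +1·√(0.503497/4π) = 0.20016738
No selection rule forces the value: the integral is nonzero (none).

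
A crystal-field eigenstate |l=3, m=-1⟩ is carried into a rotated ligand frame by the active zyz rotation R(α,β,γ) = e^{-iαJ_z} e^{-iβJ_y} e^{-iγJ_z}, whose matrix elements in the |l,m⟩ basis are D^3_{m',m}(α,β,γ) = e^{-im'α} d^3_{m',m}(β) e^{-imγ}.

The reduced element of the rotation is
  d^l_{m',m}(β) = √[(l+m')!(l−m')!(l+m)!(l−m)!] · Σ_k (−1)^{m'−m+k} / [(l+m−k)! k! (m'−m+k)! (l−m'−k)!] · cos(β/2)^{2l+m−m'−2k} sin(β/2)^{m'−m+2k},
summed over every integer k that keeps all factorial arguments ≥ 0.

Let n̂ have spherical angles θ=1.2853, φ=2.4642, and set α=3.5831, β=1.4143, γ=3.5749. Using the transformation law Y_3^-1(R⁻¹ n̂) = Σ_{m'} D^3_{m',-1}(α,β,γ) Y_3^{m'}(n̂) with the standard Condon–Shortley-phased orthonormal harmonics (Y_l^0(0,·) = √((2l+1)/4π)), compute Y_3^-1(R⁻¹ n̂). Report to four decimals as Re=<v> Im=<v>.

Need the full column D^3_{m',-1} for m'=−3..3 at α=3.5831, β=1.4143, γ=3.5749.
cos(β/2)=0.760217, sin(β/2)=0.649670
d^3_{-3,-1}: single k=2 term ⇒ +0.545984;  D = -0.101523+0.536463i
d^3_{-2,-1}: k∈[1..2] ⇒ +0.521650 -0.761939 = -0.240289;  D = +0.060489+0.232550i
d^3_{-1,-1}: k∈[0..2] ⇒ +0.193030 -1.127780 +0.617727 = -0.317024;  D = -0.203256-0.243292i
d^3_{0,-1}: k∈[0..2] ⇒ -0.571439 +1.251993 -0.304783 = +0.375770;  D = -0.341043-0.157777i
d^3_{1,-1}: k∈[0..2] ⇒ +0.845835 -0.823636 +0.075189 = +0.097389;  D = +0.097385-0.000799i
d^3_{2,-1}: k∈[0..1] ⇒ -0.761939 +0.278228 = -0.483711;  D = +0.435617-0.210270i
d^3_{3,-1}: single k=0 term ⇒ +0.398741;  D = +0.250596-0.310155i
Y_3^{m'}(θ=1.2853,φ=2.4642) and Σ D·Y over m':
  (-0.1015+0.5365i)·(+0.1641-0.3300i)  (+0.0605+0.2326i)·(+0.0568+0.2588i)  (-0.2033-0.2433i)·(+0.1458+0.1173i)  (-0.3410-0.1578i)·(-0.2736+0.0000i)  (+0.0974-0.0008i)·(-0.1458+0.1173i)  (+0.4356-0.2103i)·(+0.0568-0.2588i)  (+0.2506-0.3102i)·(-0.1641-0.3300i)
Y_3^-1(R⁻¹ n̂) = +0.008579-0.010715i

Re=0.0086 Im=-0.0107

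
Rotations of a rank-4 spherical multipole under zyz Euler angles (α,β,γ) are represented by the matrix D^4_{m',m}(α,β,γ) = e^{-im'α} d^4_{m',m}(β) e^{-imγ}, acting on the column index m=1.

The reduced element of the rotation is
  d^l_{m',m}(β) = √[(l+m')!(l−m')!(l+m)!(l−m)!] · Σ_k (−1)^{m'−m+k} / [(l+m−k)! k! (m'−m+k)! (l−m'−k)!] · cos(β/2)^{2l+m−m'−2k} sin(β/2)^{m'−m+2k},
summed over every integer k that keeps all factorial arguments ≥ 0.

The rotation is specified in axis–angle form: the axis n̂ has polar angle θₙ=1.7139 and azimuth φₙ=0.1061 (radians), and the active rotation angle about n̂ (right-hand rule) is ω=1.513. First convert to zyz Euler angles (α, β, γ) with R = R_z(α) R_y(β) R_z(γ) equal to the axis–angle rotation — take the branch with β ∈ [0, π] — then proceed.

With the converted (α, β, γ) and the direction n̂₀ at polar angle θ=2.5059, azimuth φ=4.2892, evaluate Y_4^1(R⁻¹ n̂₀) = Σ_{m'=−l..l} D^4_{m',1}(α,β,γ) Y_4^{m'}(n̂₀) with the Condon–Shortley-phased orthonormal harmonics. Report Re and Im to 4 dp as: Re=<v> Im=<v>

Re=-0.0067 Im=-0.2721

Axis–angle → zyz. n̂ = (sinθₙcosφₙ, sinθₙsinφₙ, cosθₙ) = (+0.984212, +0.104819, -0.142616), ω = 1.5130.
R = I cosω + sinω [n̂]ₓ + (1−cosω) n̂n̂ᵀ gives
  R = [+0.970483, +0.239582, -0.027613; -0.045173, +0.068116, -0.996654; -0.236900, +0.968484, +0.076929]
β = atan2(√(R₁₃²+R₂₃²), R₃₃) = 1.493792; α = atan2(R₂₃, R₁₃) mod 2π = 4.684691; γ = atan2(R₃₂, −R₃₁) mod 2π = 1.330898
Need the full column D^4_{m',1} for m'=−4..4 at α=4.6847, β=1.4938, γ=1.3309.
cos(β/2)=0.733801, sin(β/2)=0.679364
d^4_{-4,1}: single k=5 term ⇒ +0.427900;  D = +0.055091-0.424339i
d^4_{-3,1}: k∈[4..5] ⇒ +0.817040 -0.420188 = +0.396853;  D = +0.391984+0.061973i
d^4_{-2,1}: k∈[3..5] ⇒ +0.943442 -1.212984 +0.207938 = -0.061604;  D = +0.011302-0.060558i
d^4_{-1,1}: k∈[2..5] ⇒ +0.720570 -1.852873 +0.794080 -0.045375 = -0.383599;  D = +0.374995+0.080790i
d^4_{0,1}: k∈[1..4] ⇒ +0.348070 -1.790055 +1.534316 -0.219186 = -0.126855;  D = -0.030141+0.123222i
d^4_{1,1}: k∈[0..3] ⇒ +0.084067 -1.080855 +1.852873 -0.529387 = +0.326699;  D = +0.315072+0.086384i
d^4_{2,1}: k∈[0..2] ⇒ -0.330208 +1.415163 -0.808656 = +0.276299;  D = -0.080409+0.264340i
d^4_{3,1}: k∈[0..1] ⇒ +0.571934 -0.817040 = -0.245106;  D = +0.232431+0.077798i
d^4_{4,1}: single k=0 term ⇒ -0.499223;  D = -0.171506+0.468838i
Y_4^{m'}(θ=2.5059,φ=4.2892) and Σ D·Y over m':
  (+0.0551-0.4243i)·(-0.0067+0.0546i)  (+0.3920+0.0620i)·(-0.2013+0.0625i)  (+0.0113-0.0606i)·(-0.2761-0.3120i)  (+0.3750+0.0808i)·(+0.1422-0.3158i)  (-0.0301+0.1232i)·(-0.1853+0.0000i)  (+0.3151+0.0864i)·(-0.1422-0.3158i)  (-0.0804+0.2643i)·(-0.2761+0.3120i)  (+0.2324+0.0778i)·(+0.2013+0.0625i)  (-0.1715+0.4688i)·(-0.0067-0.0546i)
Y_4^1(R⁻¹ n̂) = -0.006706-0.272093i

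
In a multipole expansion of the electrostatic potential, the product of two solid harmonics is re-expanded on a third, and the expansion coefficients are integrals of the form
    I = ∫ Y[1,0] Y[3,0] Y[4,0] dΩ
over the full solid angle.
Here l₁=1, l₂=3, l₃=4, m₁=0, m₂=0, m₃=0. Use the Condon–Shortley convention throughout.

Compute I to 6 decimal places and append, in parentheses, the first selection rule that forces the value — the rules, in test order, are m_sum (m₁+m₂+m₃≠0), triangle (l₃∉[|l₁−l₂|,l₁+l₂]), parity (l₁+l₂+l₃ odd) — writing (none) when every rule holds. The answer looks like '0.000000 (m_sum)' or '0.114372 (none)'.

Rules hold: Σm=0, L=8 even, 2≤4≤4.
N = 3·7·9 = 189
Δ = 0!·2!·6!/9! = 1/252
Racah Σ t=0..0: t=0:+1/36 = 1/36
⇒ 3j(1 3 4; 0 0 0)² = 4/63, sgn +1
(m-triple is (0,0,0) — same symbol as above.)
4πI² = N·(3j₀)²·(3jₘ)² = 16/21
I = +1·√(0.761905/4π) = 0.24623252
No selection rule forces the value: the integral is nonzero (none).

0.246233 (none)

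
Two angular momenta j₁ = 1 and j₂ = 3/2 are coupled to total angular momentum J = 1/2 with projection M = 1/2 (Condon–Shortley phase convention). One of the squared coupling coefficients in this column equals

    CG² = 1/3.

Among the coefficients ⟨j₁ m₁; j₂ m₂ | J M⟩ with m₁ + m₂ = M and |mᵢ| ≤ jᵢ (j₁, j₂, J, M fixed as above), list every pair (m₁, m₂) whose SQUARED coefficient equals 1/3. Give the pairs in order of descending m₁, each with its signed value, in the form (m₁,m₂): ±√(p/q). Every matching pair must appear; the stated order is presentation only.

(0,1/2): −√(1/3)

Admissible pairs with m₁+m₂ = M = 1/2: (-1,3/2), (0,1/2), (1,-1/2)
  (m₁,m₂)=(1,-1/2): CG² = 1/6, CG = +√(1/6)
  (m₁,m₂)=(0,1/2): CG² = 1/3, CG = −√(1/3)   ← matches the target
  (m₁,m₂)=(-1,3/2): CG² = 1/2, CG = +√(1/2)
Pairs with CG² = 1/3: (0,1/2): −√(1/3)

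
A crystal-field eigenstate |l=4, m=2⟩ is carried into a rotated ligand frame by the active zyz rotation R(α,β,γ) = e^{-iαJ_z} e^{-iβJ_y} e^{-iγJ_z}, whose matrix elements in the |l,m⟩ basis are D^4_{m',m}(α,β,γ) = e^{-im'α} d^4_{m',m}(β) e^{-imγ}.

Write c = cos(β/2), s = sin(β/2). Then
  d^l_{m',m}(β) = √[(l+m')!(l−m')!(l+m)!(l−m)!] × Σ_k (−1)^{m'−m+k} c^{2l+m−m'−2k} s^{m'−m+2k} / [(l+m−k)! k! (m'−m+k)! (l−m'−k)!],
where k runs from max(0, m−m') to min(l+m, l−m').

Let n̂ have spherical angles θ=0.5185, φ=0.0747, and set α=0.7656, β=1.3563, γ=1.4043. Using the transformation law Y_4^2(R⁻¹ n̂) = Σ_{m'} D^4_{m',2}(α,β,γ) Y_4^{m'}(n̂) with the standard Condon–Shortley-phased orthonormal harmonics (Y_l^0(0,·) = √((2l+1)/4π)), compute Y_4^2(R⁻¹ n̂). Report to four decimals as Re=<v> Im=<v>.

Need the full column D^4_{m',2} for m'=−4..4 at α=0.7656, β=1.3563, γ=1.4043.
cos(β/2)=0.778735, sin(β/2)=0.627353
d^4_{-4,2}: single k=6 term ⇒ +0.195628;  D = +0.189361+0.049119i
d^4_{-3,2}: k∈[5..6] ⇒ +0.515128 -0.111440 = +0.403688;  D = +0.351962-0.197705i
d^4_{-2,2}: k∈[4..6] ⇒ +0.854473 -0.443643 +0.023994 = +0.434824;  D = +0.125753-0.416242i
d^4_{-1,2}: k∈[3..5] ⇒ +0.999999 -0.973500 +0.126361 = +0.152859;  D = -0.069528-0.136131i
d^4_{0,2}: k∈[2..4] ⇒ +0.832689 -1.441110 +0.350731 = -0.257690;  D = +0.243535+0.084232i
d^4_{1,2}: k∈[1..3] ⇒ +0.462248 -1.499998 +0.649000 = -0.388749;  D = +0.352936-0.162979i
d^4_{2,2}: k∈[0..2] ⇒ +0.135243 -1.053278 +0.854473 = -0.063561;  D = +0.023138-0.059200i
d^4_{3,2}: k∈[0..1] ⇒ -0.407664 +0.793724 = +0.386060;  D = +0.147850+0.356627i
d^4_{4,2}: single k=0 term ⇒ +0.464452;  D = +0.425553+0.186065i
Y_4^{m'}(θ=0.5185,φ=0.0747) and Σ D·Y over m':
  (+0.1894+0.0491i)·(+0.0255-0.0079i)  (+0.3520-0.1977i)·(+0.1290-0.0294i)  (+0.1258-0.4162i)·(+0.3478-0.0523i)  (-0.0695-0.1361i)·(+0.4632-0.0347i)  (+0.2435+0.0842i)·(+0.0304+0.0000i)  (+0.3529-0.1630i)·(-0.4632-0.0347i)  (+0.0231-0.0592i)·(+0.3478+0.0523i)  (+0.1478+0.3566i)·(-0.1290-0.0294i)  (+0.4256+0.1861i)·(+0.0255+0.0079i)
Y_4^2(R⁻¹ n̂) = -0.119929-0.243910i

Re=-0.1199 Im=-0.2439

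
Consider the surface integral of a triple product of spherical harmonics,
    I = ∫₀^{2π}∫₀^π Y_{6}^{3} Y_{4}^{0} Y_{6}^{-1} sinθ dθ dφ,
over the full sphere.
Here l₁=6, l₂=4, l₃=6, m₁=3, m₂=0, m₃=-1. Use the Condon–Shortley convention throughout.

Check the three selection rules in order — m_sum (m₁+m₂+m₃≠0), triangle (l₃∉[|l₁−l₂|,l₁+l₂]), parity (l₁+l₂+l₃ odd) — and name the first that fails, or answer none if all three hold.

Σmᵢ = 2  ✗
l₃∈[|l₁−l₂|,l₁+l₂]=[2,10], have l₃=6
Σlᵢ = 16 ⇒ even

m_sum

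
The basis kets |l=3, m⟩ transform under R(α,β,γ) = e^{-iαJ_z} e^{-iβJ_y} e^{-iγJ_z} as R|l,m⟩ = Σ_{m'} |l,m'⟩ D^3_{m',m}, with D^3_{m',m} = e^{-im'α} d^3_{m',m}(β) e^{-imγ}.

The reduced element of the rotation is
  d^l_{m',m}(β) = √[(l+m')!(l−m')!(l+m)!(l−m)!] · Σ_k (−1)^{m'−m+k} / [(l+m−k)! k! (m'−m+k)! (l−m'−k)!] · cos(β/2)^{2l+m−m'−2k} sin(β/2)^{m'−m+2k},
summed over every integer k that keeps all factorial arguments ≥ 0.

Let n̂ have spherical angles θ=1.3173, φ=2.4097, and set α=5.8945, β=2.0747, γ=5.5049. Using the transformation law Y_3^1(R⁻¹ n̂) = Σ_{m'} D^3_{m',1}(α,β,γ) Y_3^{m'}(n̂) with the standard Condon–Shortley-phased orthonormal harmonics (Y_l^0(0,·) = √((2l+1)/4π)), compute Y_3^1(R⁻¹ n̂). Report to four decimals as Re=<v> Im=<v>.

Need the full column D^3_{m',1} for m'=−3..3 at α=5.8945, β=2.0747, γ=5.5049.
cos(β/2)=0.508504, sin(β/2)=0.861060
d^3_{-3,1}: single k=4 term ⇒ +0.550513;  D = +0.509639-0.208163i
d^3_{-2,1}: k∈[3..4] ⇒ +0.530900 -0.761133 = -0.230233;  D = -0.230233-0.000211i
d^3_{-1,1}: k∈[2..4] ⇒ +0.297437 -1.137134 +0.407568 = -0.432129;  D = -0.399746-0.164131i
d^3_{0,1}: k∈[1..3] ⇒ +0.101413 -0.872357 +0.833780 = +0.062836;  D = +0.044746+0.044114i
d^3_{1,1}: k∈[0..2] ⇒ +0.017289 -0.396582 +0.852850 = +0.473557;  D = +0.186079+0.435466i
d^3_{2,1}: k∈[0..1] ⇒ -0.092577 +0.530900 = +0.438322;  D = +0.006636+0.438272i
d^3_{3,1}: single k=0 term ⇒ +0.191995;  D = -0.070062+0.178755i
Y_3^{m'}(θ=1.3173,φ=2.4097) and Σ D·Y over m':
  (+0.5096-0.2082i)·(+0.2214-0.3070i)  (-0.2302-0.0002i)·(+0.0257+0.2388i)  (-0.3997-0.1641i)·(+0.1595+0.1433i)  (+0.0447+0.0441i)·(-0.2513+0.0000i)  (+0.1861+0.4355i)·(-0.1595+0.1433i)  (+0.0066+0.4383i)·(+0.0257-0.2388i)  (-0.0701+0.1788i)·(-0.2214-0.3070i)
Y_3^1(R⁻¹ n̂) = +0.074705-0.403306i

Re=0.0747 Im=-0.4033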